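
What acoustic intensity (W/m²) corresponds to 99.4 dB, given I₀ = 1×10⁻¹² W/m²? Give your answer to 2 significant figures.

I/I₀ = 10^(99.4/10) = 8.71e+09, so I = 8.71e+09 × 10⁻¹² W/m².

0.0087 W/m²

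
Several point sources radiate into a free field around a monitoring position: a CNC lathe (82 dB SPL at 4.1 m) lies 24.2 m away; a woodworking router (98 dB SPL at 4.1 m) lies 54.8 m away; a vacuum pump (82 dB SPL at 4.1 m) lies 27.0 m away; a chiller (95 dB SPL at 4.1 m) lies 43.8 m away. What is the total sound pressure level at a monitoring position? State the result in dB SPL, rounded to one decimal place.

78.5 dB SPL

Apply inverse-square spreading to bring every level to the receiver, then sum 10^(L/10).
CNC lathe: 82 − 20·log₁₀(24.2/4.1) = 82 − 15.42 = 66.58 dB SPL.
woodworking router: 98 − 20·log₁₀(54.8/4.1) = 98 − 22.52 = 75.48 dB SPL.
vacuum pump: 82 − 20·log₁₀(27.0/4.1) = 82 − 16.37 = 65.63 dB SPL.
chiller: 95 − 20·log₁₀(43.8/4.1) = 95 − 20.57 = 74.43 dB SPL.
Σ 10^(L/10) = 7.123e+07 → L_total = 10·log₁₀(7.123e+07) = 78.53 dB SPL.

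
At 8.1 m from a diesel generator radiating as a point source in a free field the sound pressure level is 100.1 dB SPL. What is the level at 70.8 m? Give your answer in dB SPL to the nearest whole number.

Spherical spreading from a point source gives a 20·log₁₀(r₂/r₁) drop.
L₂ = 100.1 − 20·log₁₀(70.8/8.1) = 100.1 − 18.831 = 81.27 dB SPL.

81 dB SPL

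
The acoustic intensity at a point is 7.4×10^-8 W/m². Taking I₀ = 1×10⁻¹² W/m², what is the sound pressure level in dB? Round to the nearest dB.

49 dB

Dividing by I₀ shifts the exponent by 12: I/I₀ = 7.4×10^4.
L = 10·(0.8692 + 4) = 48.69 dB.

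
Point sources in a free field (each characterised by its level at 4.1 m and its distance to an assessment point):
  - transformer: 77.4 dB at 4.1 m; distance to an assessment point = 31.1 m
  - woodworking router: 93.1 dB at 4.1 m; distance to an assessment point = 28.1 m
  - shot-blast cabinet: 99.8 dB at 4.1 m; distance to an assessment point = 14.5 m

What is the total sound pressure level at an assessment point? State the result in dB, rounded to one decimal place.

First find each source's level at the receiver (point-source: −20·log₁₀(r/r_ref)), then combine on an intensity basis.
transformer: 77.4 − 20·log₁₀(31.1/4.1) = 77.4 − 17.60 = 59.80 dB.
woodworking router: 93.1 − 20·log₁₀(28.1/4.1) = 93.1 − 16.72 = 76.38 dB.
shot-blast cabinet: 99.8 − 20·log₁₀(14.5/4.1) = 99.8 − 10.97 = 88.83 dB.
Σ 10^(L/10) = 8.080e+08 → L_total = 10·log₁₀(8.080e+08) = 89.07 dB.

89.1 dB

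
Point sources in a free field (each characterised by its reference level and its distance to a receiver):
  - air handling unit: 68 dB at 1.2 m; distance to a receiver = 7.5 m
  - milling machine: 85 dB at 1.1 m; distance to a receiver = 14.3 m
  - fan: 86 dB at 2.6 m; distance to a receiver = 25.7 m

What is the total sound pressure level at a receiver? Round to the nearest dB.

Apply inverse-square spreading to bring every level to the receiver, then sum 10^(L/10).
air handling unit: 68 − 20·log₁₀(7.5/1.2) = 68 − 15.92 = 52.08 dB.
milling machine: 85 − 20·log₁₀(14.3/1.1) = 85 − 22.28 = 62.72 dB.
fan: 86 − 20·log₁₀(25.7/2.6) = 86 − 19.90 = 66.10 dB.
Σ 10^(L/10) = 6.107e+06 → L_total = 10·log₁₀(6.107e+06) = 67.86 dB.

68 dB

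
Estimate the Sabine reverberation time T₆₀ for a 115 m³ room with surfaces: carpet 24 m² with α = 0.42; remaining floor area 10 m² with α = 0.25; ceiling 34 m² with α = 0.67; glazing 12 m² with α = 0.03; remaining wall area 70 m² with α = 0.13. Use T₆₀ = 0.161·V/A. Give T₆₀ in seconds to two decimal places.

0.41 s

A = Σ Sᵢαᵢ = 24·0.42 + 10·0.25 + 34·0.67 + 12·0.03 + 70·0.13 = 44.82 m².
T₆₀ = 0.161 × 115 / 44.82 = 0.413 s.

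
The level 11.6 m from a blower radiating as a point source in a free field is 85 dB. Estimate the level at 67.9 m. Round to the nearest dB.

70 dB

For a point source, L₂ = L₁ − 20·log₁₀(r₂/r₁).
L₂ = 85 − 20·log₁₀(67.9/11.6) = 85 − 15.348 = 69.65 dB.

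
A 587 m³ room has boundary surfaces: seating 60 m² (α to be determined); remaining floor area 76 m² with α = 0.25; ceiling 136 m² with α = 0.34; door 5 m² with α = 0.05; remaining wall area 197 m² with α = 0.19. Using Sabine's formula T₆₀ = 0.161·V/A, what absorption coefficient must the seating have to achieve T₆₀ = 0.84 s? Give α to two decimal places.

A = 0.161·V/T₆₀ = 0.161·587/0.84 = 112.51 m² sabins.
Absorption from the other surfaces = 76·0.25 + 136·0.34 + 5·0.05 + 197·0.19 = 102.92 m², so the seating must supply 9.59 m² over 60 m².
α = 9.59/60 = 0.160.

0.16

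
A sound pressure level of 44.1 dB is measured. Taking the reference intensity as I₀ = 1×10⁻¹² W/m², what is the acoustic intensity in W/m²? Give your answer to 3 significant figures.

I/I₀ = 10^(44.1/10) = 2.57e+04, so I = 2.57e+04 × 10⁻¹² W/m².

2.57e-08 W/m²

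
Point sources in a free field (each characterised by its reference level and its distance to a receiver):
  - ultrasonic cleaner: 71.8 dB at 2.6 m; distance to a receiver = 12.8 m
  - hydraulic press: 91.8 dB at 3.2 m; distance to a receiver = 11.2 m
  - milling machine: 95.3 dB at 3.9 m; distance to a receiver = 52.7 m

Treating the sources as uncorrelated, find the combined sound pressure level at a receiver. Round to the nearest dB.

First find each source's level at the receiver (point-source: −20·log₁₀(r/r_ref)), then combine on an intensity basis.
ultrasonic cleaner: 71.8 − 20·log₁₀(12.8/2.6) = 71.8 − 13.84 = 57.96 dB.
hydraulic press: 91.8 − 20·log₁₀(11.2/3.2) = 91.8 − 10.88 = 80.92 dB.
milling machine: 95.3 − 20·log₁₀(52.7/3.9) = 95.3 − 22.61 = 72.69 dB.
Σ 10^(L/10) = 1.427e+08 → L_total = 10·log₁₀(1.427e+08) = 81.55 dB.

82 dB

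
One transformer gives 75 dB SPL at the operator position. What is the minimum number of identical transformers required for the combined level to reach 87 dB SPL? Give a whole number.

16

The shortfall is 87 − 75 = 12.0 dB, and N units add 10·log₁₀ N, so need 10·log₁₀ N ≥ 12.0.
N ≥ 10^(12.0/10) = 15.849, so N = 16.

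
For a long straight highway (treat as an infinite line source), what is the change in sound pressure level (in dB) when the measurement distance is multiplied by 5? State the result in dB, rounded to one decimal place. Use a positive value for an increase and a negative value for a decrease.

A line source loses 3 dB per doubling of distance; generally ΔL = −10·log₁₀(r₂/r₁).
ΔL = −10·log₁₀(5) = -6.99 dB.

-7.0 dB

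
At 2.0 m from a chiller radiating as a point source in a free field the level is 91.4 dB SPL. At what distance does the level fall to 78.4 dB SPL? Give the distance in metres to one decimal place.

8.9 m

For a point source L₁ − L₂ = 20·log₁₀(r₂/r₁), so r₂ = r₁·10^((L₁−L₂)/20).
r₂ = 2.0·10^((91.4−78.4)/20) = 2.0·10^(13.0/20) = 8.93 m.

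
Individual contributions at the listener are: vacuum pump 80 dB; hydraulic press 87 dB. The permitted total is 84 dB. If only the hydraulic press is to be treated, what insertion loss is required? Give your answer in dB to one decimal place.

5.2 dB

Fixed contribution from the other source: Σ 10^(L/10) = 10^(80/10) = 1.000e+08 (80.00 dB).
The limit corresponds to 10^(84/10) = 2.512e+08; subtracting the fixed part leaves 1.512e+08 for the hydraulic press, i.e. 81.80 dB.
So the hydraulic press must be reduced from 87 to 81.80 dB: IL = 5.20 dB.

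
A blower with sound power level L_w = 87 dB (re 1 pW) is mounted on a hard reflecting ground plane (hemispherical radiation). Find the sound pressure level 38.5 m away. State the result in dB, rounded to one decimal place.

The power spreads over a hemisphere of area 2π·r², so L_p = L_w − 10·log₁₀(2π·r²).
2π·r² = 9313 m², 10·log₁₀ of that is 39.691 dB.
L_p = 87 − 39.691 = 47.31 dB.

47.3 dB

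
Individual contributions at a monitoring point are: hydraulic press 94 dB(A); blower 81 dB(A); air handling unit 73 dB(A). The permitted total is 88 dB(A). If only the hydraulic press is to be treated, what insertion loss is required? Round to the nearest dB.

7 dB

The untreated sources together contribute 10^(81/10) + 10^(73/10) = 1.458e+08, i.e. 81.64 dB(A).
The limit corresponds to 10^(88/10) = 6.310e+08; subtracting the fixed part leaves 4.851e+08 for the hydraulic press, i.e. 86.86 dB(A).
Required insertion loss = 94 − 86.86 = 7.14 dB.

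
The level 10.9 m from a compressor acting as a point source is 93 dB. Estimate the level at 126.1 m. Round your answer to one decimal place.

For a point source, L₂ = L₁ − 20·log₁₀(r₂/r₁).
L₂ = 93 − 20·log₁₀(126.1/10.9) = 93 − 21.266 = 71.73 dB.

71.7 dB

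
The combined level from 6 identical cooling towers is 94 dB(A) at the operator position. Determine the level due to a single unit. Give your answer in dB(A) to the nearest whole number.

86 dB(A)

Dividing the total intensity by 6 lowers the level by 10·log₁₀ 6 = 7.782 dB: L₁ = 94 − 7.782.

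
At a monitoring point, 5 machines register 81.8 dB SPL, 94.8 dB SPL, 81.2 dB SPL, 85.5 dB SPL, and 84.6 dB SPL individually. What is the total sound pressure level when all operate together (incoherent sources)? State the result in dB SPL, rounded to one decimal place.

Incoherent sources combine by intensity addition: L_total = 10·log₁₀(Σ 10^(L_i/10)).
Σ 10^(L/10) = 10^(81.8/10) + 10^(94.8/10) + 10^(81.2/10) + 10^(85.5/10) + 10^(84.6/10) = 3.946e+09.
L_total = 10·log₁₀(3.946e+09) = 95.96 dB SPL.

96.0 dB SPL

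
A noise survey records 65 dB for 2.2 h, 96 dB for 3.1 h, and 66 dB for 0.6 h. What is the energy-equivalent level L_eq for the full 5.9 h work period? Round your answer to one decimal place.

93.2 dB

The energy average is taken in the linear domain: L_eq = 10·log₁₀[(Σ tᵢ·10^(Lᵢ/10))/T], T = 5.9 h.
Σ tᵢ·10^(Lᵢ/10) = 2.2·10^(65/10) + 3.1·10^(96/10) + 0.6·10^(66/10) = 1.235e+10.
L_eq = 10·log₁₀(1.235e+10/5.9) = 93.21 dB.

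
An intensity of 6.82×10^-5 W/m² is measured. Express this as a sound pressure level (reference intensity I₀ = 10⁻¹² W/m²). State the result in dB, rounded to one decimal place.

78.3 dB

Dividing by I₀ shifts the exponent by 12: I/I₀ = 6.82×10^7.
L = 10·(0.8338 + 7) = 78.34 dB.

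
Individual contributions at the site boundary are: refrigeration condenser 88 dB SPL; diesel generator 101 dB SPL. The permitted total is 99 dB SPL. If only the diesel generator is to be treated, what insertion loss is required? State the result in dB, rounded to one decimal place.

2.4 dB

The untreated sources together contribute 10^(88/10) = 6.310e+08, i.e. 88.00 dB SPL.
To meet 99 dB SPL overall, the treated diesel generator may contribute at most 10^(99/10) − 6.310e+08 = 7.312e+09, i.e. 98.64 dB SPL.
So the diesel generator must be reduced from 101 to 98.64 dB SPL: IL = 2.36 dB.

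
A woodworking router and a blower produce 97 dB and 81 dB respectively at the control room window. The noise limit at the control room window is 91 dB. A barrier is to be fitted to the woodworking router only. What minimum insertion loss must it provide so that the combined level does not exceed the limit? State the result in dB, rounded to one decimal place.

The untreated sources together contribute 10^(81/10) = 1.259e+08, i.e. 81.00 dB.
The limit corresponds to 10^(91/10) = 1.259e+09; subtracting the fixed part leaves 1.133e+09 for the woodworking router, i.e. 90.54 dB.
So the woodworking router must be reduced from 97 to 90.54 dB: IL = 6.46 dB.

6.5 dB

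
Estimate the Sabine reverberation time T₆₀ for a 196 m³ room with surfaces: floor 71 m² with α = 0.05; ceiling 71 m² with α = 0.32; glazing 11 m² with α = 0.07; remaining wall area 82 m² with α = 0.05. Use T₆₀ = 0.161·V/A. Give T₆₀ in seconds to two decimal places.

A = Σ Sᵢαᵢ = 71·0.05 + 71·0.32 + 11·0.07 + 82·0.05 = 31.14 m².
T₆₀ = 0.161 × 196 / 31.14 = 1.013 s.

1.01 s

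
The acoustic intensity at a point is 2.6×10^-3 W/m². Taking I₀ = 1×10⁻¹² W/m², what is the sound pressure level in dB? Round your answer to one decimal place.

94.1 dB

I/I₀ = 2.6×10^-3/10⁻¹² = 2.6×10^9, and L = 10·log₁₀(I/I₀).
L = 10·(0.4150 + 9) = 94.15 dB.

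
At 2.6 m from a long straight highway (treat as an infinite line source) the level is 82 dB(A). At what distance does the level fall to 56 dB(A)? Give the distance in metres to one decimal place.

Line-source spreading drops the level by 10·log₁₀(r₂/r₁); inverting, r₂/r₁ = 10^(ΔL/10).
r₂ = 2.6·10^((82−56)/10) = 2.6·10^(26.0/10) = 1035.08 m.

1035.1 m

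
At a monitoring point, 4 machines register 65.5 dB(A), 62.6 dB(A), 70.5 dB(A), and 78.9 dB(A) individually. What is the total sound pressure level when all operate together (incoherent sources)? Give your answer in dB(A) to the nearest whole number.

Incoherent sources combine by intensity addition: L_total = 10·log₁₀(Σ 10^(L_i/10)).
Σ 10^(L/10) = 10^(65.5/10) + 10^(62.6/10) + 10^(70.5/10) + 10^(78.9/10) = 9.421e+07.
L_total = 10·log₁₀(9.421e+07) = 79.74 dB(A).

80 dB(A)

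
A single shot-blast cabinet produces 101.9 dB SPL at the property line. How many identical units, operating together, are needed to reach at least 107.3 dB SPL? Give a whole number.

4

Need L₁ + 10·log₁₀ N ≥ 107.3, i.e. log₁₀ N ≥ 0.54.
N ≥ 10^(5.4/10) = 3.467, so N = 4.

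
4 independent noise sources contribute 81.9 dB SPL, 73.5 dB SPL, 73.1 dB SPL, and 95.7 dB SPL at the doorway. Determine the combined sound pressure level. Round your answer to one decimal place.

Incoherent sources combine by intensity addition: L_total = 10·log₁₀(Σ 10^(L_i/10)).
Σ 10^(L/10) = 10^(81.9/10) + 10^(73.5/10) + 10^(73.1/10) + 10^(95.7/10) = 3.913e+09.
L_total = 10·log₁₀(3.913e+09) = 95.93 dB SPL.

95.9 dB SPL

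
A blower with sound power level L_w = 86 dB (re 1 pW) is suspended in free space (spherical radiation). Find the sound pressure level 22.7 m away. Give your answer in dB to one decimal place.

Free-field spherical radiation: L_p = L_w − 10·log₁₀(4π·r²), r = 22.7 m.
4π·r² = 6475 m², 10·log₁₀ of that is 38.113 dB.
L_p = 86 − 38.113 = 47.89 dB.

47.9 dB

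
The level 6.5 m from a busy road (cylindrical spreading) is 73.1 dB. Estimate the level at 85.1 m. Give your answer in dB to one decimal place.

61.9 dB

Line-source attenuation: ΔL = 10·log₁₀(r₂/r₁) = 10·log₁₀(85.1/6.5) = 11.170 dB.
L₂ = 73.1 − 10·log₁₀(85.1/6.5) = 73.1 − 11.170 = 61.93 dB.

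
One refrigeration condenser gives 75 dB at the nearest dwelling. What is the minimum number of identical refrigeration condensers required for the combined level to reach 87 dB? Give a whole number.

16

N identical sources give L₁ + 10·log₁₀ N, so require 10·log₁₀ N ≥ 87 − 75 = 12.0 dB.
N ≥ 10^(12.0/10) = 15.849, so N = 16.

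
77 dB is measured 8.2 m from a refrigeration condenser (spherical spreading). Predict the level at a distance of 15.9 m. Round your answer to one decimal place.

Point-source attenuation: ΔL = 20·log₁₀(r₂/r₁) = 20·log₁₀(15.9/8.2) = 5.752 dB.
L₂ = 77 − 20·log₁₀(15.9/8.2) = 77 − 5.752 = 71.25 dB.

71.2 dB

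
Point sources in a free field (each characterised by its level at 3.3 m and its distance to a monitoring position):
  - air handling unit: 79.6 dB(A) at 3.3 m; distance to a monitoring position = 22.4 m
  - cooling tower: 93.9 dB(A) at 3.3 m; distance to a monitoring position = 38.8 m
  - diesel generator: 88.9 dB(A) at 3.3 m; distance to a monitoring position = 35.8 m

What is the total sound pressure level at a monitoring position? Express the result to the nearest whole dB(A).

Propagate each source to the receiver with L = L_ref − 20·log₁₀(r/r_ref), then add intensities.
air handling unit: 79.6 − 20·log₁₀(22.4/3.3) = 79.6 − 16.63 = 62.97 dB(A).
cooling tower: 93.9 − 20·log₁₀(38.8/3.3) = 93.9 − 21.41 = 72.49 dB(A).
diesel generator: 88.9 − 20·log₁₀(35.8/3.3) = 88.9 − 20.71 = 68.19 dB(A).
Σ 10^(L/10) = 2.633e+07 → L_total = 10·log₁₀(2.633e+07) = 74.20 dB(A).

74 dB(A)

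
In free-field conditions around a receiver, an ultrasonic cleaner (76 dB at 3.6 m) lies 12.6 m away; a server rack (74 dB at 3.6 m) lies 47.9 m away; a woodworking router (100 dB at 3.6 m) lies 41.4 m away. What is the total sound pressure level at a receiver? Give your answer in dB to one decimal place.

79.0 dB

Propagate each source to the receiver with L = L_ref − 20·log₁₀(r/r_ref), then add intensities.
ultrasonic cleaner: 76 − 20·log₁₀(12.6/3.6) = 76 − 10.88 = 65.12 dB.
server rack: 74 − 20·log₁₀(47.9/3.6) = 74 − 22.48 = 51.52 dB.
woodworking router: 100 − 20·log₁₀(41.4/3.6) = 100 − 21.21 = 78.79 dB.
Σ 10^(L/10) = 7.901e+07 → L_total = 10·log₁₀(7.901e+07) = 78.98 dB.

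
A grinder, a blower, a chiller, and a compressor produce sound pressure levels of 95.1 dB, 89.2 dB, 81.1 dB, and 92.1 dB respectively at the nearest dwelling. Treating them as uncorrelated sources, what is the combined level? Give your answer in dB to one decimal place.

For uncorrelated sources the intensities add, so convert each level to linear form, sum, and take 10·log₁₀ of the total.
Σ 10^(L/10) = 10^(95.1/10) + 10^(89.2/10) + 10^(81.1/10) + 10^(92.1/10) = 5.818e+09.
L_total = 10·log₁₀(5.818e+09) = 97.65 dB.

97.6 dB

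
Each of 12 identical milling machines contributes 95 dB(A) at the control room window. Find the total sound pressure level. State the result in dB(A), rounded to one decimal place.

With 12 equal, uncorrelated contributions the intensity is 12× that of one unit, giving a rise of 10·log₁₀ 12.
L_total = 95 + 10·log₁₀(12) = 95 + 10.792 = 105.79 dB(A).

105.8 dB(A)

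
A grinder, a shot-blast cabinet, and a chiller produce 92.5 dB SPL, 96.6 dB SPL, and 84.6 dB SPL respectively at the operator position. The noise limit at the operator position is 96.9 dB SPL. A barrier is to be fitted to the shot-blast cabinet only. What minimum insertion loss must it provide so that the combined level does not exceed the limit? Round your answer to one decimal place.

Fixed contribution from the other sources: Σ 10^(L/10) = 10^(92.5/10) + 10^(84.6/10) = 2.067e+09 (93.15 dB SPL).
The limit corresponds to 10^(96.9/10) = 4.898e+09; subtracting the fixed part leaves 2.831e+09 for the shot-blast cabinet, i.e. 94.52 dB SPL.
Required insertion loss = 96.6 − 94.52 = 2.08 dB.

2.1 dB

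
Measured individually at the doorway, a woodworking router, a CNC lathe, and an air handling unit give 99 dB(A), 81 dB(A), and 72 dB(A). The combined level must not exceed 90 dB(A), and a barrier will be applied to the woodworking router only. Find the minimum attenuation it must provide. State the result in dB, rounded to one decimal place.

9.7 dB

Everything except the woodworking router sums to 10^(81/10) + 10^(72/10) = 1.417e+08 in linear terms, 81.51 dB(A).
To meet 90 dB(A) overall, the treated woodworking router may contribute at most 10^(90/10) − 1.417e+08 = 8.583e+08, i.e. 89.34 dB(A).
So the woodworking router must be reduced from 99 to 89.34 dB(A): IL = 9.66 dB.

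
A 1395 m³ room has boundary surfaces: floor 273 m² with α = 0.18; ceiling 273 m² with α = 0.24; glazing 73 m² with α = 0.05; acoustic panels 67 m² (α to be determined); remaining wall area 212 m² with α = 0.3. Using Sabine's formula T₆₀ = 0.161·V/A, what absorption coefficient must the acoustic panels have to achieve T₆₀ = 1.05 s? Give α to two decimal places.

From T₆₀ = 0.161·V/A, the target T₆₀ = 1.05 s needs A = 0.161·1395/1.05 = 213.90 m².
Absorption from the other surfaces = 273·0.18 + 273·0.24 + 73·0.05 + 212·0.3 = 181.91 m², so the acoustic panels must supply 31.99 m² over 67 m².
α = 31.99/67 = 0.477.

0.48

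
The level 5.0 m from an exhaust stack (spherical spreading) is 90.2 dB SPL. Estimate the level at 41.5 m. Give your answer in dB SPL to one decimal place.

71.8 dB SPL

Spherical spreading from a point source gives a 20·log₁₀(r₂/r₁) drop.
L₂ = 90.2 − 20·log₁₀(41.5/5.0) = 90.2 − 18.382 = 71.82 dB SPL.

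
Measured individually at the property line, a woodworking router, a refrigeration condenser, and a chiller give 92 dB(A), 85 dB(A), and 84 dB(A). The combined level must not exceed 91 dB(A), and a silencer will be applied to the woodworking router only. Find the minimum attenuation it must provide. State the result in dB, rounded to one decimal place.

3.6 dB

Everything except the woodworking router sums to 10^(85/10) + 10^(84/10) = 5.674e+08 in linear terms, 87.54 dB(A).
The limit corresponds to 10^(91/10) = 1.259e+09; subtracting the fixed part leaves 6.915e+08 for the woodworking router, i.e. 88.40 dB(A).
Required insertion loss = 92 − 88.40 = 3.60 dB.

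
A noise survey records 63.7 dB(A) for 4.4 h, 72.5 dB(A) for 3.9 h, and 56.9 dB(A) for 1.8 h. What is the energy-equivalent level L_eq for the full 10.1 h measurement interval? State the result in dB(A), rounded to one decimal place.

69.0 dB(A)

Weight each interval's intensity by its duration and average over T = 10.1 h:
Σ tᵢ·10^(Lᵢ/10) = 4.4·10^(63.7/10) + 3.9·10^(72.5/10) + 1.8·10^(56.9/10) = 8.055e+07.
L_eq = 10·log₁₀(8.055e+07/10.1) = 69.02 dB(A).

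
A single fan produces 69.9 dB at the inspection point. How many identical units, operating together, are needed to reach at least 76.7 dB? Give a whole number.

Need L₁ + 10·log₁₀ N ≥ 76.7, i.e. log₁₀ N ≥ 0.68.
N ≥ 10^(6.8/10) = 4.786, so N = 5.

5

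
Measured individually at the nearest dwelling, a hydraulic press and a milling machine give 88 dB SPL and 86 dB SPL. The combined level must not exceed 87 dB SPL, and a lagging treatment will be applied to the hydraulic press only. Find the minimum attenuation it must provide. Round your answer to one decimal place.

7.9 dB

Fixed contribution from the other source: Σ 10^(L/10) = 10^(86/10) = 3.981e+08 (86.00 dB SPL).
The limit corresponds to 10^(87/10) = 5.012e+08; subtracting the fixed part leaves 1.031e+08 for the hydraulic press, i.e. 80.13 dB SPL.
So the hydraulic press must be reduced from 88 to 80.13 dB SPL: IL = 7.87 dB.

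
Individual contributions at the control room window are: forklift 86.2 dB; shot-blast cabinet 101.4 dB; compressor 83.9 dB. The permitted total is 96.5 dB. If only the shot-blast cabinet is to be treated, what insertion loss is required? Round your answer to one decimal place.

5.6 dB

The untreated sources together contribute 10^(86.2/10) + 10^(83.9/10) = 6.623e+08, i.e. 88.21 dB.
The limit corresponds to 10^(96.5/10) = 4.467e+09; subtracting the fixed part leaves 3.804e+09 for the shot-blast cabinet, i.e. 95.80 dB.
So the shot-blast cabinet must be reduced from 101.4 to 95.80 dB: IL = 5.60 dB.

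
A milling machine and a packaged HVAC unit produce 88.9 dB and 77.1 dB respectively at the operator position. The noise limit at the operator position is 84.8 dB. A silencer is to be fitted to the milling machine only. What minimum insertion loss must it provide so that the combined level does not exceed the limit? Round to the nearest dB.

The untreated sources together contribute 10^(77.1/10) = 5.129e+07, i.e. 77.10 dB.
To meet 84.8 dB overall, the treated milling machine may contribute at most 10^(84.8/10) − 5.129e+07 = 2.507e+08, i.e. 83.99 dB.
So the milling machine must be reduced from 88.9 to 83.99 dB: IL = 4.91 dB.

5 dB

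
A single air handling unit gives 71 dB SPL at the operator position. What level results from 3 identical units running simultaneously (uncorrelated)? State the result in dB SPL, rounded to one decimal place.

75.8 dB SPL

L_total = L₁ + 10·log₁₀ N for N identical incoherent sources.
L_total = 71 + 10·log₁₀(3) = 71 + 4.771 = 75.77 dB SPL.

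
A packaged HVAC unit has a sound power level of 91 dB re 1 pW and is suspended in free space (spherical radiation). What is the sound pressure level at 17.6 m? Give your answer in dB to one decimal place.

Free-field spherical radiation: L_p = L_w − 10·log₁₀(4π·r²), r = 17.6 m.
4π·r² = 3893 m², 10·log₁₀ of that is 35.902 dB.
L_p = 91 − 35.902 = 55.10 dB.

55.1 dB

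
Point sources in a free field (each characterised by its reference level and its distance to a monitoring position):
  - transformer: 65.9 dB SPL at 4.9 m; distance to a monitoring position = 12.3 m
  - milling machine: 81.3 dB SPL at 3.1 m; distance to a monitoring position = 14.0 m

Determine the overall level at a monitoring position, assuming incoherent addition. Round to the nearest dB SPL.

Apply inverse-square spreading to bring every level to the receiver, then sum 10^(L/10).
transformer: 65.9 − 20·log₁₀(12.3/4.9) = 65.9 − 7.99 = 57.91 dB SPL.
milling machine: 81.3 − 20·log₁₀(14.0/3.1) = 81.3 − 13.10 = 68.20 dB SPL.
Σ 10^(L/10) = 7.231e+06 → L_total = 10·log₁₀(7.231e+06) = 68.59 dB SPL.

69 dB SPL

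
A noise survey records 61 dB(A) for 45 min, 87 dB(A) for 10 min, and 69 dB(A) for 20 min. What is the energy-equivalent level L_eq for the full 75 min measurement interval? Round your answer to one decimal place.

78.4 dB(A)

L_eq = 10·log₁₀[(1/T)·Σ tᵢ·10^(Lᵢ/10)] with T = 75 min.
Σ tᵢ·10^(Lᵢ/10) = 45·10^(61/10) + 10·10^(87/10) + 20·10^(69/10) = 5.227e+09.
L_eq = 10·log₁₀(5.227e+09/75) = 78.43 dB(A).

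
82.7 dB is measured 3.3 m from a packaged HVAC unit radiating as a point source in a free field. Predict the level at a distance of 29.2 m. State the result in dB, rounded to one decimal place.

For a point source, L₂ = L₁ − 20·log₁₀(r₂/r₁).
L₂ = 82.7 − 20·log₁₀(29.2/3.3) = 82.7 − 18.937 = 63.76 dB.

63.8 dB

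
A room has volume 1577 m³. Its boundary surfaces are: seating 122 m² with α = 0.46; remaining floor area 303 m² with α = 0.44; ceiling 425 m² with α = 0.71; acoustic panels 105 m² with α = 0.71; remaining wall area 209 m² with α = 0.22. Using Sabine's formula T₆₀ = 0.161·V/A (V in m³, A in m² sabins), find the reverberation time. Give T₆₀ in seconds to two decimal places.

0.42 s

Total absorption A = 122·0.46 + 303·0.44 + 425·0.71 + 105·0.71 + 209·0.22 = 611.72 m² sabins.
T₆₀ = 0.161·V/A = 0.161·1577/611.72 = 0.415 s.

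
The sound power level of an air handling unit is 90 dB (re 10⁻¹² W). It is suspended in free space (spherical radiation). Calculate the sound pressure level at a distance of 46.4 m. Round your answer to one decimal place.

Free-field spherical radiation: L_p = L_w − 10·log₁₀(4π·r²), r = 46.4 m.
4π·r² = 2.705e+04 m², 10·log₁₀ of that is 44.322 dB.
L_p = 90 − 44.322 = 45.68 dB.

45.7 dB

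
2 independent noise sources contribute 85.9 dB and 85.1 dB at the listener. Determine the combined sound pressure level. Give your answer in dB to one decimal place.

88.5 dB

For uncorrelated sources the intensities add, so convert each level to linear form, sum, and take 10·log₁₀ of the total.
Σ 10^(L/10) = 10^(85.9/10) + 10^(85.1/10) = 7.126e+08.
L_total = 10·log₁₀(7.126e+08) = 88.53 dB.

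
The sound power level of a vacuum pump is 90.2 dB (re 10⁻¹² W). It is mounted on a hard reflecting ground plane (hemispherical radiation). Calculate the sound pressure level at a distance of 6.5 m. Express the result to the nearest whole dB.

The power spreads over a hemisphere of area 2π·r², so L_p = L_w − 10·log₁₀(2π·r²).
2π·r² = 265.5 m², 10·log₁₀ of that is 24.240 dB.
L_p = 90.2 − 24.240 = 65.96 dB.

66 dB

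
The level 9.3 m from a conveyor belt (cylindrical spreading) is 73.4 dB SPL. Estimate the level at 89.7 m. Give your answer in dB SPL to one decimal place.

For a line source, L₂ = L₁ − 10·log₁₀(r₂/r₁).
L₂ = 73.4 − 10·log₁₀(89.7/9.3) = 73.4 − 9.843 = 63.56 dB SPL.

63.6 dB SPL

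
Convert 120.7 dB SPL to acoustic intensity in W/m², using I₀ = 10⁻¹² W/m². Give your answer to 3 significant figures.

1.17 W/m²

L = 10·log₁₀(I/I₀) ⇒ I = I₀·10^(L/10) = 10⁻¹² × 10^12.07.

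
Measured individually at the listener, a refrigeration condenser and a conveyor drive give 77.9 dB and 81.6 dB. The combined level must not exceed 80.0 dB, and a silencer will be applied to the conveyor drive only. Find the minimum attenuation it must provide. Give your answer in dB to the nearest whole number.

The untreated sources together contribute 10^(77.9/10) = 6.166e+07, i.e. 77.90 dB.
To meet 80.0 dB overall, the treated conveyor drive may contribute at most 10^(80.0/10) − 6.166e+07 = 3.834e+07, i.e. 75.84 dB.
So the conveyor drive must be reduced from 81.6 to 75.84 dB: IL = 5.76 dB.

6 dB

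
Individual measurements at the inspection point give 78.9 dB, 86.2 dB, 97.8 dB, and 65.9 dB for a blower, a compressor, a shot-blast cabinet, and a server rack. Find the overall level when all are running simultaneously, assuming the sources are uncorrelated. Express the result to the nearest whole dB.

For uncorrelated sources the intensities add, so convert each level to linear form, sum, and take 10·log₁₀ of the total.
Σ 10^(L/10) = 10^(78.9/10) + 10^(86.2/10) + 10^(97.8/10) + 10^(65.9/10) = 6.524e+09.
L_total = 10·log₁₀(6.524e+09) = 98.15 dB.

98 dB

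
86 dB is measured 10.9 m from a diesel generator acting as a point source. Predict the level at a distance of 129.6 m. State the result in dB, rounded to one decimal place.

For a point source, L₂ = L₁ − 20·log₁₀(r₂/r₁).
L₂ = 86 − 20·log₁₀(129.6/10.9) = 86 − 21.504 = 64.50 dB.

64.5 dB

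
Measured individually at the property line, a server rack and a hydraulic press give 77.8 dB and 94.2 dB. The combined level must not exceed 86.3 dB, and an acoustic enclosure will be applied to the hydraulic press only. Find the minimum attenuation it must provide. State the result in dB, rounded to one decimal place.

8.6 dB

Fixed contribution from the other source: Σ 10^(L/10) = 10^(77.8/10) = 6.026e+07 (77.80 dB).
The limit corresponds to 10^(86.3/10) = 4.266e+08; subtracting the fixed part leaves 3.663e+08 for the hydraulic press, i.e. 85.64 dB.
So the hydraulic press must be reduced from 94.2 to 85.64 dB: IL = 8.56 dB.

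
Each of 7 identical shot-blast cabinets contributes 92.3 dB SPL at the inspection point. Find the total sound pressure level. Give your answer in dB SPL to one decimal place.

L_total = L₁ + 10·log₁₀ N for N identical incoherent sources.
L_total = 92.3 + 10·log₁₀(7) = 92.3 + 8.451 = 100.75 dB SPL.

100.8 dB SPL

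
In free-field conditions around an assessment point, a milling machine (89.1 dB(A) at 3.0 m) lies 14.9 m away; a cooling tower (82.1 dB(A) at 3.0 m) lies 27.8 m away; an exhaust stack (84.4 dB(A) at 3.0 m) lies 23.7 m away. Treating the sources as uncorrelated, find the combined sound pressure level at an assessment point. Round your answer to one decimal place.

Propagate each source to the receiver with L = L_ref − 20·log₁₀(r/r_ref), then add intensities.
milling machine: 89.1 − 20·log₁₀(14.9/3.0) = 89.1 − 13.92 = 75.18 dB(A).
cooling tower: 82.1 − 20·log₁₀(27.8/3.0) = 82.1 − 19.34 = 62.76 dB(A).
exhaust stack: 84.4 − 20·log₁₀(23.7/3.0) = 84.4 − 17.95 = 66.45 dB(A).
Σ 10^(L/10) = 3.925e+07 → L_total = 10·log₁₀(3.925e+07) = 75.94 dB(A).

75.9 dB(A)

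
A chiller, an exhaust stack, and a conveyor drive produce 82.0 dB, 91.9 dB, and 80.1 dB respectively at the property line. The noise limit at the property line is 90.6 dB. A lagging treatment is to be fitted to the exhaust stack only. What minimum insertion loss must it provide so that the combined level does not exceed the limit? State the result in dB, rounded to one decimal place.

Fixed contribution from the other sources: Σ 10^(L/10) = 10^(82.0/10) + 10^(80.1/10) = 2.608e+08 (84.16 dB).
The limit corresponds to 10^(90.6/10) = 1.148e+09; subtracting the fixed part leaves 8.873e+08 for the exhaust stack, i.e. 89.48 dB.
So the exhaust stack must be reduced from 91.9 to 89.48 dB: IL = 2.42 dB.

2.4 dB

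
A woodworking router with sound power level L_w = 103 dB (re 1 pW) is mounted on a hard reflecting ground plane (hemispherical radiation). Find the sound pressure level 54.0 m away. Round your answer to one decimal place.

L_p = L_w − 10·log₁₀(2π·r²) with r = 54.0 m.
2π·r² = 1.832e+04 m², 10·log₁₀ of that is 42.630 dB.
L_p = 103 − 42.630 = 60.37 dB.

60.4 dB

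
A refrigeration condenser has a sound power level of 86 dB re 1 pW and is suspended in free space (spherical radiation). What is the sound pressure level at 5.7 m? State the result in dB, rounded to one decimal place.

The power spreads over a sphere of area 4π·r², so L_p = L_w − 10·log₁₀(4π·r²).
4π·r² = 408.3 m², 10·log₁₀ of that is 26.110 dB.
L_p = 86 − 26.110 = 59.89 dB.

59.9 dB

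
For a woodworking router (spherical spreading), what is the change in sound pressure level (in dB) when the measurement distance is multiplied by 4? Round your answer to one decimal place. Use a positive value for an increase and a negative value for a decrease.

A point source loses 6 dB per doubling of distance; generally ΔL = −20·log₁₀(r₂/r₁).
ΔL = −20·log₁₀(4) = -12.04 dB.

-12.0 dB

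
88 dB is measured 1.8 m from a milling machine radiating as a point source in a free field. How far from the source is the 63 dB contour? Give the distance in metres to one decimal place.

32.0 m

Point-source spreading drops the level by 20·log₁₀(r₂/r₁); inverting, r₂/r₁ = 10^(ΔL/20).
r₂ = 1.8·10^((88−63)/20) = 1.8·10^(25.0/20) = 32.01 m.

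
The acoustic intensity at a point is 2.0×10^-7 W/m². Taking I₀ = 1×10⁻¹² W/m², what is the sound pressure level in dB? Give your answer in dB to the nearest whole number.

53 dB

I/I₀ = 2.0×10^-7/10⁻¹² = 2.0×10^5, and L = 10·log₁₀(I/I₀).
L = 10·(0.3010 + 5) = 53.01 dB.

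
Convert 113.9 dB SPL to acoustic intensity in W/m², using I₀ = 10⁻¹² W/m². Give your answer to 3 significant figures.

I/I₀ = 10^(113.9/10) = 2.455e+11, so I = 2.455e+11 × 10⁻¹² W/m².

0.245 W/m²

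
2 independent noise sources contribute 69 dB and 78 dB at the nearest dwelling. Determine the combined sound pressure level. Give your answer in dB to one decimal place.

For uncorrelated sources the intensities add, so convert each level to linear form, sum, and take 10·log₁₀ of the total.
Σ 10^(L/10) = 10^(69/10) + 10^(78/10) = 7.104e+07.
L_total = 10·log₁₀(7.104e+07) = 78.51 dB.

78.5 dB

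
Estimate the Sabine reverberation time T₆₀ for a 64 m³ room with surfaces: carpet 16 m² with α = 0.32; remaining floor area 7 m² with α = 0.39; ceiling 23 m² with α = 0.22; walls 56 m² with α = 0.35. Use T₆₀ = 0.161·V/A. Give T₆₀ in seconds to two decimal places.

0.32 s

Summing Sᵢαᵢ: 16·0.32 + 7·0.39 + 23·0.22 + 56·0.35 = 32.51 m².
T₆₀ = 0.161·V/A = 0.161·64/32.51 = 0.317 s.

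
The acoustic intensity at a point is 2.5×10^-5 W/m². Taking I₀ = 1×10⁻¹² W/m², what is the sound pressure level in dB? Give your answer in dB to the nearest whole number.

74 dB

Dividing by I₀ shifts the exponent by 12: I/I₀ = 2.5×10^7.
L = 10·(0.3979 + 7) = 73.98 dB.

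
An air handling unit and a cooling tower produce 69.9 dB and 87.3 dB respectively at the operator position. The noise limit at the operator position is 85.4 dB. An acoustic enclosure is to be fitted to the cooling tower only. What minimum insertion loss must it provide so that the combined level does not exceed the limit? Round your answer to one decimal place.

2.0 dB

Fixed contribution from the other source: Σ 10^(L/10) = 10^(69.9/10) = 9.772e+06 (69.90 dB).
To meet 85.4 dB overall, the treated cooling tower may contribute at most 10^(85.4/10) − 9.772e+06 = 3.370e+08, i.e. 85.28 dB.
So the cooling tower must be reduced from 87.3 to 85.28 dB: IL = 2.02 dB.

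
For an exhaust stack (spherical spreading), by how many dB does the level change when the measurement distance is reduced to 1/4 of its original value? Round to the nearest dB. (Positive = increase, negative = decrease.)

+12 dB

A point source loses 6 dB per doubling of distance; generally ΔL = −20·log₁₀(r₂/r₁).
ΔL = −20·log₁₀(0.25) = +12.04 dB.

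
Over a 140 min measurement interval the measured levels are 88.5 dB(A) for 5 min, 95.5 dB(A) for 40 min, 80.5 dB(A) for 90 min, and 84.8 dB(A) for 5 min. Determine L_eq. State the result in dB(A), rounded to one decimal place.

The energy average is taken in the linear domain: L_eq = 10·log₁₀[(Σ tᵢ·10^(Lᵢ/10))/T], T = 140 min.
Σ tᵢ·10^(Lᵢ/10) = 5·10^(88.5/10) + 40·10^(95.5/10) + 90·10^(80.5/10) + 5·10^(84.8/10) = 1.571e+11.
L_eq = 10·log₁₀(1.571e+11/140) = 90.50 dB(A).

90.5 dB(A)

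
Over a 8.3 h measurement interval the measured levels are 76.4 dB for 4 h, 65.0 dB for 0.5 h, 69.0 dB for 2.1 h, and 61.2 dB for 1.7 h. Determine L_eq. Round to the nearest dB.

L_eq = 10·log₁₀[(1/T)·Σ tᵢ·10^(Lᵢ/10)] with T = 8.3 h.
Σ tᵢ·10^(Lᵢ/10) = 4·10^(76.4/10) + 0.5·10^(65.0/10) + 2.1·10^(69.0/10) + 1.7·10^(61.2/10) = 1.951e+08.
L_eq = 10·log₁₀(1.951e+08/8.3) = 73.71 dB.

74 dB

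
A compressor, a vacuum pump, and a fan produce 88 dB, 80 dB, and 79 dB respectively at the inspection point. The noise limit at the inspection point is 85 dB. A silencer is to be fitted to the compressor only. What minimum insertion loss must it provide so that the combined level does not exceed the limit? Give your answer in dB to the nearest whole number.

7 dB

Everything except the compressor sums to 10^(80/10) + 10^(79/10) = 1.794e+08 in linear terms, 82.54 dB.
The limit corresponds to 10^(85/10) = 3.162e+08; subtracting the fixed part leaves 1.368e+08 for the compressor, i.e. 81.36 dB.
Required insertion loss = 88 − 81.36 = 6.64 dB.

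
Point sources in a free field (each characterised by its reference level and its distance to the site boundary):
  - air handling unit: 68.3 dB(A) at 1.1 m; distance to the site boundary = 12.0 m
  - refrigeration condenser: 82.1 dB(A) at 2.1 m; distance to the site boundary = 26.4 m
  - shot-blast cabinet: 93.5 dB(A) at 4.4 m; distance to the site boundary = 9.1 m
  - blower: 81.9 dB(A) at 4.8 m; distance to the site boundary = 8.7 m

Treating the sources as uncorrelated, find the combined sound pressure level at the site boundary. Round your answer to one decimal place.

First find each source's level at the receiver (point-source: −20·log₁₀(r/r_ref)), then combine on an intensity basis.
air handling unit: 68.3 − 20·log₁₀(12.0/1.1) = 68.3 − 20.76 = 47.54 dB(A).
refrigeration condenser: 82.1 − 20·log₁₀(26.4/2.1) = 82.1 − 21.99 = 60.11 dB(A).
shot-blast cabinet: 93.5 − 20·log₁₀(9.1/4.4) = 93.5 − 6.31 = 87.19 dB(A).
blower: 81.9 − 20·log₁₀(8.7/4.8) = 81.9 − 5.17 = 76.73 dB(A).
Σ 10^(L/10) = 5.716e+08 → L_total = 10·log₁₀(5.716e+08) = 87.57 dB(A).

87.6 dB(A)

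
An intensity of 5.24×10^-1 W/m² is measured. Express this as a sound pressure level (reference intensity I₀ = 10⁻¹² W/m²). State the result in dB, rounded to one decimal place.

I/I₀ = 5.24×10^-1/10⁻¹² = 5.24×10^11, and L = 10·log₁₀(I/I₀).
L = 10·(0.7193 + 11) = 117.19 dB.

117.2 dB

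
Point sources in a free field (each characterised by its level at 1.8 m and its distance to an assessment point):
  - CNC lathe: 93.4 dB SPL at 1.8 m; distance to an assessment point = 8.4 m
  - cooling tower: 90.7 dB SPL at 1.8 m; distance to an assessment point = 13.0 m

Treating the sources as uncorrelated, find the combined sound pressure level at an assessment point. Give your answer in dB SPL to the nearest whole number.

First find each source's level at the receiver (point-source: −20·log₁₀(r/r_ref)), then combine on an intensity basis.
CNC lathe: 93.4 − 20·log₁₀(8.4/1.8) = 93.4 − 13.38 = 80.02 dB SPL.
cooling tower: 90.7 − 20·log₁₀(13.0/1.8) = 90.7 − 17.17 = 73.53 dB SPL.
Σ 10^(L/10) = 1.230e+08 → L_total = 10·log₁₀(1.230e+08) = 80.90 dB SPL.

81 dB SPL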